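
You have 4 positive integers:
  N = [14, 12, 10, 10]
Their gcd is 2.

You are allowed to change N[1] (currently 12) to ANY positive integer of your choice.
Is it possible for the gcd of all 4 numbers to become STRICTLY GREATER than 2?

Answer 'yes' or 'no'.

Answer: no

Derivation:
Current gcd = 2
gcd of all OTHER numbers (without N[1]=12): gcd([14, 10, 10]) = 2
The new gcd after any change is gcd(2, new_value).
This can be at most 2.
Since 2 = old gcd 2, the gcd can only stay the same or decrease.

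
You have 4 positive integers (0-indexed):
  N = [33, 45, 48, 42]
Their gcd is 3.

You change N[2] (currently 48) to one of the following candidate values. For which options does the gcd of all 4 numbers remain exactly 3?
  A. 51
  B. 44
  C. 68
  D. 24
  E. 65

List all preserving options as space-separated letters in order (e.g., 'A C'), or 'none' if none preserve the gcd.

Old gcd = 3; gcd of others (without N[2]) = 3
New gcd for candidate v: gcd(3, v). Preserves old gcd iff gcd(3, v) = 3.
  Option A: v=51, gcd(3,51)=3 -> preserves
  Option B: v=44, gcd(3,44)=1 -> changes
  Option C: v=68, gcd(3,68)=1 -> changes
  Option D: v=24, gcd(3,24)=3 -> preserves
  Option E: v=65, gcd(3,65)=1 -> changes

Answer: A D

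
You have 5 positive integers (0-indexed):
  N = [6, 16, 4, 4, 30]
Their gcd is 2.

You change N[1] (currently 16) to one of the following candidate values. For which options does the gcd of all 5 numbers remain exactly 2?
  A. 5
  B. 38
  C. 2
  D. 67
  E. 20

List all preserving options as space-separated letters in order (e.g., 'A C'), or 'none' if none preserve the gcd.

Old gcd = 2; gcd of others (without N[1]) = 2
New gcd for candidate v: gcd(2, v). Preserves old gcd iff gcd(2, v) = 2.
  Option A: v=5, gcd(2,5)=1 -> changes
  Option B: v=38, gcd(2,38)=2 -> preserves
  Option C: v=2, gcd(2,2)=2 -> preserves
  Option D: v=67, gcd(2,67)=1 -> changes
  Option E: v=20, gcd(2,20)=2 -> preserves

Answer: B C E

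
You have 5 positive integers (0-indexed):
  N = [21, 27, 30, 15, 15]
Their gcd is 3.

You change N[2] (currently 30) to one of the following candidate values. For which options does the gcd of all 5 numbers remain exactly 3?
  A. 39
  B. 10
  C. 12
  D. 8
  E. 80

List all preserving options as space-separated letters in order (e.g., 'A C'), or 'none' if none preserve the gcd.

Old gcd = 3; gcd of others (without N[2]) = 3
New gcd for candidate v: gcd(3, v). Preserves old gcd iff gcd(3, v) = 3.
  Option A: v=39, gcd(3,39)=3 -> preserves
  Option B: v=10, gcd(3,10)=1 -> changes
  Option C: v=12, gcd(3,12)=3 -> preserves
  Option D: v=8, gcd(3,8)=1 -> changes
  Option E: v=80, gcd(3,80)=1 -> changes

Answer: A C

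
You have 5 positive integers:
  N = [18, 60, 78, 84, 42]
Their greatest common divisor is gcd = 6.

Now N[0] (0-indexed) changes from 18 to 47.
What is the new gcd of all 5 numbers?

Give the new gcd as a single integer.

Answer: 1

Derivation:
Numbers: [18, 60, 78, 84, 42], gcd = 6
Change: index 0, 18 -> 47
gcd of the OTHER numbers (without index 0): gcd([60, 78, 84, 42]) = 6
New gcd = gcd(g_others, new_val) = gcd(6, 47) = 1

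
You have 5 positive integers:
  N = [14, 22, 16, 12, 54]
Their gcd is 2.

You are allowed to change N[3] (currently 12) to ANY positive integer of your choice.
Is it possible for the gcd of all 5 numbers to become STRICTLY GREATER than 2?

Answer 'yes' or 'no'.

Answer: no

Derivation:
Current gcd = 2
gcd of all OTHER numbers (without N[3]=12): gcd([14, 22, 16, 54]) = 2
The new gcd after any change is gcd(2, new_value).
This can be at most 2.
Since 2 = old gcd 2, the gcd can only stay the same or decrease.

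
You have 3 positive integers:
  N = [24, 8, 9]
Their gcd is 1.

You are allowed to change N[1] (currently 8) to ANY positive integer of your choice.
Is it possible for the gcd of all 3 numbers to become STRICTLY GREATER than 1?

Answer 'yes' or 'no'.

Answer: yes

Derivation:
Current gcd = 1
gcd of all OTHER numbers (without N[1]=8): gcd([24, 9]) = 3
The new gcd after any change is gcd(3, new_value).
This can be at most 3.
Since 3 > old gcd 1, the gcd CAN increase (e.g., set N[1] = 3).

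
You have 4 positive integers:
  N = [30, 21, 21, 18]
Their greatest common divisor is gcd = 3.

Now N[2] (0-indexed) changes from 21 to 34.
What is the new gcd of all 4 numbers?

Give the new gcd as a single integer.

Answer: 1

Derivation:
Numbers: [30, 21, 21, 18], gcd = 3
Change: index 2, 21 -> 34
gcd of the OTHER numbers (without index 2): gcd([30, 21, 18]) = 3
New gcd = gcd(g_others, new_val) = gcd(3, 34) = 1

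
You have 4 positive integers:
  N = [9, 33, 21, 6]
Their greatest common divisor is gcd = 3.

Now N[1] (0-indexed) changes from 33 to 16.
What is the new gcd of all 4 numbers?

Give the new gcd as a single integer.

Numbers: [9, 33, 21, 6], gcd = 3
Change: index 1, 33 -> 16
gcd of the OTHER numbers (without index 1): gcd([9, 21, 6]) = 3
New gcd = gcd(g_others, new_val) = gcd(3, 16) = 1

Answer: 1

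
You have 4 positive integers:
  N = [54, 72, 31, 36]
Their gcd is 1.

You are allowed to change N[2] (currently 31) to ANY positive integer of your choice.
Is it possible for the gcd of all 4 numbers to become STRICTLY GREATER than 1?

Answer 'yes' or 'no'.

Answer: yes

Derivation:
Current gcd = 1
gcd of all OTHER numbers (without N[2]=31): gcd([54, 72, 36]) = 18
The new gcd after any change is gcd(18, new_value).
This can be at most 18.
Since 18 > old gcd 1, the gcd CAN increase (e.g., set N[2] = 18).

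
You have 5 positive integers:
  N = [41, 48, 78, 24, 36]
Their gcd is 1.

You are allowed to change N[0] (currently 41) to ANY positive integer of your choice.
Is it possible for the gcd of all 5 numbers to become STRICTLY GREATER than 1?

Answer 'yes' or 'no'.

Answer: yes

Derivation:
Current gcd = 1
gcd of all OTHER numbers (without N[0]=41): gcd([48, 78, 24, 36]) = 6
The new gcd after any change is gcd(6, new_value).
This can be at most 6.
Since 6 > old gcd 1, the gcd CAN increase (e.g., set N[0] = 6).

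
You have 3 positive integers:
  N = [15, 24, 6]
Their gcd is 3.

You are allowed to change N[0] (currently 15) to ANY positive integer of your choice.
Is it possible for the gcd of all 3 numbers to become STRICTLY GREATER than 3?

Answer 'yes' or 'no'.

Answer: yes

Derivation:
Current gcd = 3
gcd of all OTHER numbers (without N[0]=15): gcd([24, 6]) = 6
The new gcd after any change is gcd(6, new_value).
This can be at most 6.
Since 6 > old gcd 3, the gcd CAN increase (e.g., set N[0] = 6).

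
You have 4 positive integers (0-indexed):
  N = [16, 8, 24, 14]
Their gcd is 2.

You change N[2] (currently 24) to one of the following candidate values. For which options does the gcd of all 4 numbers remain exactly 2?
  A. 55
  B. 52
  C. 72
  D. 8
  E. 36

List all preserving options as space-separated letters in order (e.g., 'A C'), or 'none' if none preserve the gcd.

Answer: B C D E

Derivation:
Old gcd = 2; gcd of others (without N[2]) = 2
New gcd for candidate v: gcd(2, v). Preserves old gcd iff gcd(2, v) = 2.
  Option A: v=55, gcd(2,55)=1 -> changes
  Option B: v=52, gcd(2,52)=2 -> preserves
  Option C: v=72, gcd(2,72)=2 -> preserves
  Option D: v=8, gcd(2,8)=2 -> preserves
  Option E: v=36, gcd(2,36)=2 -> preserves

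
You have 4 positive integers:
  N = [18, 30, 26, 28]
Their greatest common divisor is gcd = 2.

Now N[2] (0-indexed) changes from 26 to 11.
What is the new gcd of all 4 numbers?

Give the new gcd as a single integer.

Answer: 1

Derivation:
Numbers: [18, 30, 26, 28], gcd = 2
Change: index 2, 26 -> 11
gcd of the OTHER numbers (without index 2): gcd([18, 30, 28]) = 2
New gcd = gcd(g_others, new_val) = gcd(2, 11) = 1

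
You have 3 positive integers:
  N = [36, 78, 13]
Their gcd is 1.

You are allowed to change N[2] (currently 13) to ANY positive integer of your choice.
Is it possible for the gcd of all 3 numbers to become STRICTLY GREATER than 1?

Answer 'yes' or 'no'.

Answer: yes

Derivation:
Current gcd = 1
gcd of all OTHER numbers (without N[2]=13): gcd([36, 78]) = 6
The new gcd after any change is gcd(6, new_value).
This can be at most 6.
Since 6 > old gcd 1, the gcd CAN increase (e.g., set N[2] = 6).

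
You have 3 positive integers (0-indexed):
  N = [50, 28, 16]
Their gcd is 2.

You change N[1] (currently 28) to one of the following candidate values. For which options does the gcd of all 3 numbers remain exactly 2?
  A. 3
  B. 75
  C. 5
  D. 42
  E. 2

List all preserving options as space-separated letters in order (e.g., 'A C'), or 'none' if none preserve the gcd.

Old gcd = 2; gcd of others (without N[1]) = 2
New gcd for candidate v: gcd(2, v). Preserves old gcd iff gcd(2, v) = 2.
  Option A: v=3, gcd(2,3)=1 -> changes
  Option B: v=75, gcd(2,75)=1 -> changes
  Option C: v=5, gcd(2,5)=1 -> changes
  Option D: v=42, gcd(2,42)=2 -> preserves
  Option E: v=2, gcd(2,2)=2 -> preserves

Answer: D E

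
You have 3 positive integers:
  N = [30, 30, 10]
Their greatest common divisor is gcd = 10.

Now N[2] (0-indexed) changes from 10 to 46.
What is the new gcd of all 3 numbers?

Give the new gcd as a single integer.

Numbers: [30, 30, 10], gcd = 10
Change: index 2, 10 -> 46
gcd of the OTHER numbers (without index 2): gcd([30, 30]) = 30
New gcd = gcd(g_others, new_val) = gcd(30, 46) = 2

Answer: 2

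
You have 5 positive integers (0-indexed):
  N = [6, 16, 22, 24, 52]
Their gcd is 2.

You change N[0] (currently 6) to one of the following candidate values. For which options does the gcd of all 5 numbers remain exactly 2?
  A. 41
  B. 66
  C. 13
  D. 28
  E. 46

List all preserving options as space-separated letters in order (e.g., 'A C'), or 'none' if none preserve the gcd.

Answer: B D E

Derivation:
Old gcd = 2; gcd of others (without N[0]) = 2
New gcd for candidate v: gcd(2, v). Preserves old gcd iff gcd(2, v) = 2.
  Option A: v=41, gcd(2,41)=1 -> changes
  Option B: v=66, gcd(2,66)=2 -> preserves
  Option C: v=13, gcd(2,13)=1 -> changes
  Option D: v=28, gcd(2,28)=2 -> preserves
  Option E: v=46, gcd(2,46)=2 -> preserves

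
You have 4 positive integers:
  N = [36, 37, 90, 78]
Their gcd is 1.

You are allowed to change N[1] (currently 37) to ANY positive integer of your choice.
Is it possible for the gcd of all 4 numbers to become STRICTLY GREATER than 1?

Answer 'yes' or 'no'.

Current gcd = 1
gcd of all OTHER numbers (without N[1]=37): gcd([36, 90, 78]) = 6
The new gcd after any change is gcd(6, new_value).
This can be at most 6.
Since 6 > old gcd 1, the gcd CAN increase (e.g., set N[1] = 6).

Answer: yes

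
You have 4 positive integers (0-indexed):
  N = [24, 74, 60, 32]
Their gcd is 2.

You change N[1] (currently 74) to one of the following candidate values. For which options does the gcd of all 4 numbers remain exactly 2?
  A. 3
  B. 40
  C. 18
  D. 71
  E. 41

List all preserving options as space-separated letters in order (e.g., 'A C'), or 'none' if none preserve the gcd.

Old gcd = 2; gcd of others (without N[1]) = 4
New gcd for candidate v: gcd(4, v). Preserves old gcd iff gcd(4, v) = 2.
  Option A: v=3, gcd(4,3)=1 -> changes
  Option B: v=40, gcd(4,40)=4 -> changes
  Option C: v=18, gcd(4,18)=2 -> preserves
  Option D: v=71, gcd(4,71)=1 -> changes
  Option E: v=41, gcd(4,41)=1 -> changes

Answer: C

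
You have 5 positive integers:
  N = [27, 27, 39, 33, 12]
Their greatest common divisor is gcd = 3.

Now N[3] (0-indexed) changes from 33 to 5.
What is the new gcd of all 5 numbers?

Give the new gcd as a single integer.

Numbers: [27, 27, 39, 33, 12], gcd = 3
Change: index 3, 33 -> 5
gcd of the OTHER numbers (without index 3): gcd([27, 27, 39, 12]) = 3
New gcd = gcd(g_others, new_val) = gcd(3, 5) = 1

Answer: 1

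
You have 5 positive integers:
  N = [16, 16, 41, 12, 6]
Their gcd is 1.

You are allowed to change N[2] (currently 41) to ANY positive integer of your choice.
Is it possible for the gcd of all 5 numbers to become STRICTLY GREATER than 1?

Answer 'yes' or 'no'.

Answer: yes

Derivation:
Current gcd = 1
gcd of all OTHER numbers (without N[2]=41): gcd([16, 16, 12, 6]) = 2
The new gcd after any change is gcd(2, new_value).
This can be at most 2.
Since 2 > old gcd 1, the gcd CAN increase (e.g., set N[2] = 2).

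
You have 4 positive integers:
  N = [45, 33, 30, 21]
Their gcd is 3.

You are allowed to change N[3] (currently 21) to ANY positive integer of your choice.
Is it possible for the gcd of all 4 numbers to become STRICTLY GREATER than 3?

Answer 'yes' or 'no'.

Answer: no

Derivation:
Current gcd = 3
gcd of all OTHER numbers (without N[3]=21): gcd([45, 33, 30]) = 3
The new gcd after any change is gcd(3, new_value).
This can be at most 3.
Since 3 = old gcd 3, the gcd can only stay the same or decrease.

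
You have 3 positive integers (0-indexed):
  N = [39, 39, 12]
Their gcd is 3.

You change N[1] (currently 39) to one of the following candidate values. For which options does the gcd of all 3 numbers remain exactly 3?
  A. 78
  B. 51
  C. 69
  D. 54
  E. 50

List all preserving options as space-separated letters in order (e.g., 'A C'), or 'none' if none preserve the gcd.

Old gcd = 3; gcd of others (without N[1]) = 3
New gcd for candidate v: gcd(3, v). Preserves old gcd iff gcd(3, v) = 3.
  Option A: v=78, gcd(3,78)=3 -> preserves
  Option B: v=51, gcd(3,51)=3 -> preserves
  Option C: v=69, gcd(3,69)=3 -> preserves
  Option D: v=54, gcd(3,54)=3 -> preserves
  Option E: v=50, gcd(3,50)=1 -> changes

Answer: A B C D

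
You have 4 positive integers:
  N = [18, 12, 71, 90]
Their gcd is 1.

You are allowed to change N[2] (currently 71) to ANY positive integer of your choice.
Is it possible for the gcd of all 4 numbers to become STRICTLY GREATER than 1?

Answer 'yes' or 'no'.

Answer: yes

Derivation:
Current gcd = 1
gcd of all OTHER numbers (without N[2]=71): gcd([18, 12, 90]) = 6
The new gcd after any change is gcd(6, new_value).
This can be at most 6.
Since 6 > old gcd 1, the gcd CAN increase (e.g., set N[2] = 6).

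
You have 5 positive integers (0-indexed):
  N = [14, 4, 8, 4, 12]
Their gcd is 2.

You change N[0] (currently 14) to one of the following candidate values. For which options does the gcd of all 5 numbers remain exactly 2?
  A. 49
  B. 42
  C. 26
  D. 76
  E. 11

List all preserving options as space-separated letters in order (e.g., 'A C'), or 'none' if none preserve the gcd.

Old gcd = 2; gcd of others (without N[0]) = 4
New gcd for candidate v: gcd(4, v). Preserves old gcd iff gcd(4, v) = 2.
  Option A: v=49, gcd(4,49)=1 -> changes
  Option B: v=42, gcd(4,42)=2 -> preserves
  Option C: v=26, gcd(4,26)=2 -> preserves
  Option D: v=76, gcd(4,76)=4 -> changes
  Option E: v=11, gcd(4,11)=1 -> changes

Answer: B C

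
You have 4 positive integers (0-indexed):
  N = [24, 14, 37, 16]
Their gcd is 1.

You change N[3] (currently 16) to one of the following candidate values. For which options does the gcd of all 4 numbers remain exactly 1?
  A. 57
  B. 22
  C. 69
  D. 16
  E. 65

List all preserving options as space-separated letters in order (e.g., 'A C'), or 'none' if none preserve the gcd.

Answer: A B C D E

Derivation:
Old gcd = 1; gcd of others (without N[3]) = 1
New gcd for candidate v: gcd(1, v). Preserves old gcd iff gcd(1, v) = 1.
  Option A: v=57, gcd(1,57)=1 -> preserves
  Option B: v=22, gcd(1,22)=1 -> preserves
  Option C: v=69, gcd(1,69)=1 -> preserves
  Option D: v=16, gcd(1,16)=1 -> preserves
  Option E: v=65, gcd(1,65)=1 -> preserves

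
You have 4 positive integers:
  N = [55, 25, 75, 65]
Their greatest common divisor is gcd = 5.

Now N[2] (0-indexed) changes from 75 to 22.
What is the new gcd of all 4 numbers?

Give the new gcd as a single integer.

Answer: 1

Derivation:
Numbers: [55, 25, 75, 65], gcd = 5
Change: index 2, 75 -> 22
gcd of the OTHER numbers (without index 2): gcd([55, 25, 65]) = 5
New gcd = gcd(g_others, new_val) = gcd(5, 22) = 1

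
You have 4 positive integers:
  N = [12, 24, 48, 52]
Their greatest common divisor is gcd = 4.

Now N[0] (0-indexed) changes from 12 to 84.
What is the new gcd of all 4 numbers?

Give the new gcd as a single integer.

Numbers: [12, 24, 48, 52], gcd = 4
Change: index 0, 12 -> 84
gcd of the OTHER numbers (without index 0): gcd([24, 48, 52]) = 4
New gcd = gcd(g_others, new_val) = gcd(4, 84) = 4

Answer: 4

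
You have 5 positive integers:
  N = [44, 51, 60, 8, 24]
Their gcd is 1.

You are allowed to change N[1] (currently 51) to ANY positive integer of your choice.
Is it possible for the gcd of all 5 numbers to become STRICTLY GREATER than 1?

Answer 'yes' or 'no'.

Answer: yes

Derivation:
Current gcd = 1
gcd of all OTHER numbers (without N[1]=51): gcd([44, 60, 8, 24]) = 4
The new gcd after any change is gcd(4, new_value).
This can be at most 4.
Since 4 > old gcd 1, the gcd CAN increase (e.g., set N[1] = 4).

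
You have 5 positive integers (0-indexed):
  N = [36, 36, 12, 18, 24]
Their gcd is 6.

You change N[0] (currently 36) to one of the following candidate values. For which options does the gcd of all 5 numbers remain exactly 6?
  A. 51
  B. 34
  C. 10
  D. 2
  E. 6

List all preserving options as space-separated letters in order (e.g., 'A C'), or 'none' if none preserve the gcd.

Answer: E

Derivation:
Old gcd = 6; gcd of others (without N[0]) = 6
New gcd for candidate v: gcd(6, v). Preserves old gcd iff gcd(6, v) = 6.
  Option A: v=51, gcd(6,51)=3 -> changes
  Option B: v=34, gcd(6,34)=2 -> changes
  Option C: v=10, gcd(6,10)=2 -> changes
  Option D: v=2, gcd(6,2)=2 -> changes
  Option E: v=6, gcd(6,6)=6 -> preserves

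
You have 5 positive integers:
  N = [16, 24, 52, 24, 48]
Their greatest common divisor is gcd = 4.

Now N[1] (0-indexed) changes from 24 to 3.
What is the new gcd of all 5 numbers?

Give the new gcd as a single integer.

Answer: 1

Derivation:
Numbers: [16, 24, 52, 24, 48], gcd = 4
Change: index 1, 24 -> 3
gcd of the OTHER numbers (without index 1): gcd([16, 52, 24, 48]) = 4
New gcd = gcd(g_others, new_val) = gcd(4, 3) = 1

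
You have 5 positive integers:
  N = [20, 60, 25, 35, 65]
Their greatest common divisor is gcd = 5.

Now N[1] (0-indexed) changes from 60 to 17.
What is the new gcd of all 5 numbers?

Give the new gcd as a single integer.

Numbers: [20, 60, 25, 35, 65], gcd = 5
Change: index 1, 60 -> 17
gcd of the OTHER numbers (without index 1): gcd([20, 25, 35, 65]) = 5
New gcd = gcd(g_others, new_val) = gcd(5, 17) = 1

Answer: 1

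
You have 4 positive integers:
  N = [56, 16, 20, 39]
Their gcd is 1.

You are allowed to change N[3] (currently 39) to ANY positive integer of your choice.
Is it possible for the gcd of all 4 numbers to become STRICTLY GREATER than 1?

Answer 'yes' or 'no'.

Current gcd = 1
gcd of all OTHER numbers (without N[3]=39): gcd([56, 16, 20]) = 4
The new gcd after any change is gcd(4, new_value).
This can be at most 4.
Since 4 > old gcd 1, the gcd CAN increase (e.g., set N[3] = 4).

Answer: yes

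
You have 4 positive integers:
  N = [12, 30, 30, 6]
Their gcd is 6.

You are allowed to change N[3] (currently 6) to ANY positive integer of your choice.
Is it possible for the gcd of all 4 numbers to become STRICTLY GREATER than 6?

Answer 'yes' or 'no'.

Current gcd = 6
gcd of all OTHER numbers (without N[3]=6): gcd([12, 30, 30]) = 6
The new gcd after any change is gcd(6, new_value).
This can be at most 6.
Since 6 = old gcd 6, the gcd can only stay the same or decrease.

Answer: no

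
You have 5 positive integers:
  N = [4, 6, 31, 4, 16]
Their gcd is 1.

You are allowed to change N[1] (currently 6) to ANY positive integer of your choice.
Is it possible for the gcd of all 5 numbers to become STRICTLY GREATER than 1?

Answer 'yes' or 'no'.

Current gcd = 1
gcd of all OTHER numbers (without N[1]=6): gcd([4, 31, 4, 16]) = 1
The new gcd after any change is gcd(1, new_value).
This can be at most 1.
Since 1 = old gcd 1, the gcd can only stay the same or decrease.

Answer: no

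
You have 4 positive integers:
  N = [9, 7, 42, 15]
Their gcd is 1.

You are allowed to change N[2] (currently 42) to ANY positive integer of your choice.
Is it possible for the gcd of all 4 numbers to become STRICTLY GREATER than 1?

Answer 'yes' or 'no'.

Current gcd = 1
gcd of all OTHER numbers (without N[2]=42): gcd([9, 7, 15]) = 1
The new gcd after any change is gcd(1, new_value).
This can be at most 1.
Since 1 = old gcd 1, the gcd can only stay the same or decrease.

Answer: no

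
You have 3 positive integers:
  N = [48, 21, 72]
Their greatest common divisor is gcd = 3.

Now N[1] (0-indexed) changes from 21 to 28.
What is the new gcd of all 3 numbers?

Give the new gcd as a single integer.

Answer: 4

Derivation:
Numbers: [48, 21, 72], gcd = 3
Change: index 1, 21 -> 28
gcd of the OTHER numbers (without index 1): gcd([48, 72]) = 24
New gcd = gcd(g_others, new_val) = gcd(24, 28) = 4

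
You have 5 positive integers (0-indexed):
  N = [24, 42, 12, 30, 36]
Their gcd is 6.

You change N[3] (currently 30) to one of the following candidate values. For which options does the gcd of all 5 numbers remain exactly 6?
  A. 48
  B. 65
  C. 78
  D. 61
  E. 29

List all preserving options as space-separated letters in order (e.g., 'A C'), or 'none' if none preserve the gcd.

Old gcd = 6; gcd of others (without N[3]) = 6
New gcd for candidate v: gcd(6, v). Preserves old gcd iff gcd(6, v) = 6.
  Option A: v=48, gcd(6,48)=6 -> preserves
  Option B: v=65, gcd(6,65)=1 -> changes
  Option C: v=78, gcd(6,78)=6 -> preserves
  Option D: v=61, gcd(6,61)=1 -> changes
  Option E: v=29, gcd(6,29)=1 -> changes

Answer: A C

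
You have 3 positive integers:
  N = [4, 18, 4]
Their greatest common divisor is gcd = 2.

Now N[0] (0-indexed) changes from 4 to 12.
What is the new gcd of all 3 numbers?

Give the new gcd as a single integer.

Numbers: [4, 18, 4], gcd = 2
Change: index 0, 4 -> 12
gcd of the OTHER numbers (without index 0): gcd([18, 4]) = 2
New gcd = gcd(g_others, new_val) = gcd(2, 12) = 2

Answer: 2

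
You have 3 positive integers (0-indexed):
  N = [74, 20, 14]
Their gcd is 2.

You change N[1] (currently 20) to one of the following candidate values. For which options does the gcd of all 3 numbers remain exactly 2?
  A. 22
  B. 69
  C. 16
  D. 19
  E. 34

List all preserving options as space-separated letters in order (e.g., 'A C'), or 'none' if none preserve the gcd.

Old gcd = 2; gcd of others (without N[1]) = 2
New gcd for candidate v: gcd(2, v). Preserves old gcd iff gcd(2, v) = 2.
  Option A: v=22, gcd(2,22)=2 -> preserves
  Option B: v=69, gcd(2,69)=1 -> changes
  Option C: v=16, gcd(2,16)=2 -> preserves
  Option D: v=19, gcd(2,19)=1 -> changes
  Option E: v=34, gcd(2,34)=2 -> preserves

Answer: A C E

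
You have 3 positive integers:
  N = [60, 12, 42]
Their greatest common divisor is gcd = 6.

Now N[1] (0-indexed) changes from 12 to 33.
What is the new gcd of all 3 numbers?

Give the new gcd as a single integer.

Numbers: [60, 12, 42], gcd = 6
Change: index 1, 12 -> 33
gcd of the OTHER numbers (without index 1): gcd([60, 42]) = 6
New gcd = gcd(g_others, new_val) = gcd(6, 33) = 3

Answer: 3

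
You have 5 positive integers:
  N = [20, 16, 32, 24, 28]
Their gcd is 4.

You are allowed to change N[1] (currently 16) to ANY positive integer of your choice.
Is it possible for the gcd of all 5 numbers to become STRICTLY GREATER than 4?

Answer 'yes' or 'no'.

Current gcd = 4
gcd of all OTHER numbers (without N[1]=16): gcd([20, 32, 24, 28]) = 4
The new gcd after any change is gcd(4, new_value).
This can be at most 4.
Since 4 = old gcd 4, the gcd can only stay the same or decrease.

Answer: no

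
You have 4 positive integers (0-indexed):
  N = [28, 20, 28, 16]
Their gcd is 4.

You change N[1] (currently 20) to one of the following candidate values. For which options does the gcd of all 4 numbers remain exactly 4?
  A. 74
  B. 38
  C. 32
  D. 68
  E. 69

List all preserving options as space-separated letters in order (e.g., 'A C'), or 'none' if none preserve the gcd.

Answer: C D

Derivation:
Old gcd = 4; gcd of others (without N[1]) = 4
New gcd for candidate v: gcd(4, v). Preserves old gcd iff gcd(4, v) = 4.
  Option A: v=74, gcd(4,74)=2 -> changes
  Option B: v=38, gcd(4,38)=2 -> changes
  Option C: v=32, gcd(4,32)=4 -> preserves
  Option D: v=68, gcd(4,68)=4 -> preserves
  Option E: v=69, gcd(4,69)=1 -> changes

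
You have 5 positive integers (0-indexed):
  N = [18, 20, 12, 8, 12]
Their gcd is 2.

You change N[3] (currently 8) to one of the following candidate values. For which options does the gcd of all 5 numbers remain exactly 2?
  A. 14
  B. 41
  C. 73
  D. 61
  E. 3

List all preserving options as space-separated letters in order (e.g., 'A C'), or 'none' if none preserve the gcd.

Old gcd = 2; gcd of others (without N[3]) = 2
New gcd for candidate v: gcd(2, v). Preserves old gcd iff gcd(2, v) = 2.
  Option A: v=14, gcd(2,14)=2 -> preserves
  Option B: v=41, gcd(2,41)=1 -> changes
  Option C: v=73, gcd(2,73)=1 -> changes
  Option D: v=61, gcd(2,61)=1 -> changes
  Option E: v=3, gcd(2,3)=1 -> changes

Answer: A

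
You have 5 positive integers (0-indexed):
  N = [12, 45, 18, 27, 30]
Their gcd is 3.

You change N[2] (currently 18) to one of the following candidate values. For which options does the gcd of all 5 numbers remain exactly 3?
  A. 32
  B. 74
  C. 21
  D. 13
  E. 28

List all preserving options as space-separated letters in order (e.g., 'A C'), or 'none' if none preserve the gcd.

Old gcd = 3; gcd of others (without N[2]) = 3
New gcd for candidate v: gcd(3, v). Preserves old gcd iff gcd(3, v) = 3.
  Option A: v=32, gcd(3,32)=1 -> changes
  Option B: v=74, gcd(3,74)=1 -> changes
  Option C: v=21, gcd(3,21)=3 -> preserves
  Option D: v=13, gcd(3,13)=1 -> changes
  Option E: v=28, gcd(3,28)=1 -> changes

Answer: C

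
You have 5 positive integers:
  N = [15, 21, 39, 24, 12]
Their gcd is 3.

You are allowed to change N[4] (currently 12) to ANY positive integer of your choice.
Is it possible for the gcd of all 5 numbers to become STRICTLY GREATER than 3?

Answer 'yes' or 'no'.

Current gcd = 3
gcd of all OTHER numbers (without N[4]=12): gcd([15, 21, 39, 24]) = 3
The new gcd after any change is gcd(3, new_value).
This can be at most 3.
Since 3 = old gcd 3, the gcd can only stay the same or decrease.

Answer: no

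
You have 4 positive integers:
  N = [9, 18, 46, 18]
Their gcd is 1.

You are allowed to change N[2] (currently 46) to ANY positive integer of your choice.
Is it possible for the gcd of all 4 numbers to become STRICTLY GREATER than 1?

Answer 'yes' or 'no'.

Answer: yes

Derivation:
Current gcd = 1
gcd of all OTHER numbers (without N[2]=46): gcd([9, 18, 18]) = 9
The new gcd after any change is gcd(9, new_value).
This can be at most 9.
Since 9 > old gcd 1, the gcd CAN increase (e.g., set N[2] = 9).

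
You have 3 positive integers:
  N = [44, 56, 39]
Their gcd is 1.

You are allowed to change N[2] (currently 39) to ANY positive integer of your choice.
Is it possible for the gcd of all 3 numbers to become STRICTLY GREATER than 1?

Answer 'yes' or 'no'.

Current gcd = 1
gcd of all OTHER numbers (without N[2]=39): gcd([44, 56]) = 4
The new gcd after any change is gcd(4, new_value).
This can be at most 4.
Since 4 > old gcd 1, the gcd CAN increase (e.g., set N[2] = 4).

Answer: yes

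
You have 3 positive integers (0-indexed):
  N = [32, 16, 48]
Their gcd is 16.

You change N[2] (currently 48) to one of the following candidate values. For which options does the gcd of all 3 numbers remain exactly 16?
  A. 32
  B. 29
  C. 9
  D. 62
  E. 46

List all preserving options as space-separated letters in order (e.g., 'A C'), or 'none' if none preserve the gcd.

Answer: A

Derivation:
Old gcd = 16; gcd of others (without N[2]) = 16
New gcd for candidate v: gcd(16, v). Preserves old gcd iff gcd(16, v) = 16.
  Option A: v=32, gcd(16,32)=16 -> preserves
  Option B: v=29, gcd(16,29)=1 -> changes
  Option C: v=9, gcd(16,9)=1 -> changes
  Option D: v=62, gcd(16,62)=2 -> changes
  Option E: v=46, gcd(16,46)=2 -> changes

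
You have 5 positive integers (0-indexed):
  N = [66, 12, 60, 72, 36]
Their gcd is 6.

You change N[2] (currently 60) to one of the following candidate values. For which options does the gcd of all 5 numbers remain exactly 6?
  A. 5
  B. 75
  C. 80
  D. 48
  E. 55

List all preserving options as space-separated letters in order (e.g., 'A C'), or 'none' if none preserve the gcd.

Old gcd = 6; gcd of others (without N[2]) = 6
New gcd for candidate v: gcd(6, v). Preserves old gcd iff gcd(6, v) = 6.
  Option A: v=5, gcd(6,5)=1 -> changes
  Option B: v=75, gcd(6,75)=3 -> changes
  Option C: v=80, gcd(6,80)=2 -> changes
  Option D: v=48, gcd(6,48)=6 -> preserves
  Option E: v=55, gcd(6,55)=1 -> changes

Answer: D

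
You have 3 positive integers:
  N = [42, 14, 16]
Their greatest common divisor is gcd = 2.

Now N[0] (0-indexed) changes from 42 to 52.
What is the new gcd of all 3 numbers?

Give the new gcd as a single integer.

Answer: 2

Derivation:
Numbers: [42, 14, 16], gcd = 2
Change: index 0, 42 -> 52
gcd of the OTHER numbers (without index 0): gcd([14, 16]) = 2
New gcd = gcd(g_others, new_val) = gcd(2, 52) = 2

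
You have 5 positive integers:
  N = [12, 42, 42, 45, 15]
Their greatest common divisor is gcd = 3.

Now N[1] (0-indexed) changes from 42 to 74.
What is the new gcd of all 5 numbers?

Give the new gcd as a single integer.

Numbers: [12, 42, 42, 45, 15], gcd = 3
Change: index 1, 42 -> 74
gcd of the OTHER numbers (without index 1): gcd([12, 42, 45, 15]) = 3
New gcd = gcd(g_others, new_val) = gcd(3, 74) = 1

Answer: 1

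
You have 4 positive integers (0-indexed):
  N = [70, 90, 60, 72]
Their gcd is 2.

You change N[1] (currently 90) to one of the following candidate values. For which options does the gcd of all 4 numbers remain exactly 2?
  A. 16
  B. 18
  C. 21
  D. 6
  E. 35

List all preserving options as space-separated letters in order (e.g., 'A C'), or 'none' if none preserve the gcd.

Old gcd = 2; gcd of others (without N[1]) = 2
New gcd for candidate v: gcd(2, v). Preserves old gcd iff gcd(2, v) = 2.
  Option A: v=16, gcd(2,16)=2 -> preserves
  Option B: v=18, gcd(2,18)=2 -> preserves
  Option C: v=21, gcd(2,21)=1 -> changes
  Option D: v=6, gcd(2,6)=2 -> preserves
  Option E: v=35, gcd(2,35)=1 -> changes

Answer: A B D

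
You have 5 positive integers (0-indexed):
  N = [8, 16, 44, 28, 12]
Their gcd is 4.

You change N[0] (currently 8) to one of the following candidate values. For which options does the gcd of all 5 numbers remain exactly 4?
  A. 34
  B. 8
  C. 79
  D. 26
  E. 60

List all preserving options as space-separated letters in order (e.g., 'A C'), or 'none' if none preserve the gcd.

Old gcd = 4; gcd of others (without N[0]) = 4
New gcd for candidate v: gcd(4, v). Preserves old gcd iff gcd(4, v) = 4.
  Option A: v=34, gcd(4,34)=2 -> changes
  Option B: v=8, gcd(4,8)=4 -> preserves
  Option C: v=79, gcd(4,79)=1 -> changes
  Option D: v=26, gcd(4,26)=2 -> changes
  Option E: v=60, gcd(4,60)=4 -> preserves

Answer: B E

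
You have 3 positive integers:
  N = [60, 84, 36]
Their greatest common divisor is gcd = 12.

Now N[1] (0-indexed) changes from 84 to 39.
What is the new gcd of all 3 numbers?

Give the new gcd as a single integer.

Answer: 3

Derivation:
Numbers: [60, 84, 36], gcd = 12
Change: index 1, 84 -> 39
gcd of the OTHER numbers (without index 1): gcd([60, 36]) = 12
New gcd = gcd(g_others, new_val) = gcd(12, 39) = 3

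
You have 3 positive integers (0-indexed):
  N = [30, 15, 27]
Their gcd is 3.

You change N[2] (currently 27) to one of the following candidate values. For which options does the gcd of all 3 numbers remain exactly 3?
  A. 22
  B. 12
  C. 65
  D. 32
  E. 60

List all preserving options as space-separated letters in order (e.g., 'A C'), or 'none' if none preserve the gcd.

Answer: B

Derivation:
Old gcd = 3; gcd of others (without N[2]) = 15
New gcd for candidate v: gcd(15, v). Preserves old gcd iff gcd(15, v) = 3.
  Option A: v=22, gcd(15,22)=1 -> changes
  Option B: v=12, gcd(15,12)=3 -> preserves
  Option C: v=65, gcd(15,65)=5 -> changes
  Option D: v=32, gcd(15,32)=1 -> changes
  Option E: v=60, gcd(15,60)=15 -> changes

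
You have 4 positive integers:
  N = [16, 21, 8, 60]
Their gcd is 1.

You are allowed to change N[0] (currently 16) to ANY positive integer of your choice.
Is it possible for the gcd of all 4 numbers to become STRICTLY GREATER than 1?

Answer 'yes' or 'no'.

Current gcd = 1
gcd of all OTHER numbers (without N[0]=16): gcd([21, 8, 60]) = 1
The new gcd after any change is gcd(1, new_value).
This can be at most 1.
Since 1 = old gcd 1, the gcd can only stay the same or decrease.

Answer: no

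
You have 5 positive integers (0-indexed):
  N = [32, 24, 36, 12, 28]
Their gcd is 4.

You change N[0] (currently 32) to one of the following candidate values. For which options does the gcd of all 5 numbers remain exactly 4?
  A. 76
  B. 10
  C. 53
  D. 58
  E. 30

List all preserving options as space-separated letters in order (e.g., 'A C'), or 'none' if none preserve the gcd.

Old gcd = 4; gcd of others (without N[0]) = 4
New gcd for candidate v: gcd(4, v). Preserves old gcd iff gcd(4, v) = 4.
  Option A: v=76, gcd(4,76)=4 -> preserves
  Option B: v=10, gcd(4,10)=2 -> changes
  Option C: v=53, gcd(4,53)=1 -> changes
  Option D: v=58, gcd(4,58)=2 -> changes
  Option E: v=30, gcd(4,30)=2 -> changes

Answer: A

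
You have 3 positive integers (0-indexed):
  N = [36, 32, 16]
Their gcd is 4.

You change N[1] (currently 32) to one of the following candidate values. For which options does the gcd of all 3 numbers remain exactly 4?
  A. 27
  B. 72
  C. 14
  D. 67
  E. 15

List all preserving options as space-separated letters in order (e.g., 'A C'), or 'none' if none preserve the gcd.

Old gcd = 4; gcd of others (without N[1]) = 4
New gcd for candidate v: gcd(4, v). Preserves old gcd iff gcd(4, v) = 4.
  Option A: v=27, gcd(4,27)=1 -> changes
  Option B: v=72, gcd(4,72)=4 -> preserves
  Option C: v=14, gcd(4,14)=2 -> changes
  Option D: v=67, gcd(4,67)=1 -> changes
  Option E: v=15, gcd(4,15)=1 -> changes

Answer: B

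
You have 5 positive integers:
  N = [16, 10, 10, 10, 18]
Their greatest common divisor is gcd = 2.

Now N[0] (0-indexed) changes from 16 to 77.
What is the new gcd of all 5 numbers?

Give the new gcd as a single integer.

Numbers: [16, 10, 10, 10, 18], gcd = 2
Change: index 0, 16 -> 77
gcd of the OTHER numbers (without index 0): gcd([10, 10, 10, 18]) = 2
New gcd = gcd(g_others, new_val) = gcd(2, 77) = 1

Answer: 1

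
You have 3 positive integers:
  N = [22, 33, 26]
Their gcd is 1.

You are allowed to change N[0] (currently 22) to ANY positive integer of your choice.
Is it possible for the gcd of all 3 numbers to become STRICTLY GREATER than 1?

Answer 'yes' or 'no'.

Answer: no

Derivation:
Current gcd = 1
gcd of all OTHER numbers (without N[0]=22): gcd([33, 26]) = 1
The new gcd after any change is gcd(1, new_value).
This can be at most 1.
Since 1 = old gcd 1, the gcd can only stay the same or decrease.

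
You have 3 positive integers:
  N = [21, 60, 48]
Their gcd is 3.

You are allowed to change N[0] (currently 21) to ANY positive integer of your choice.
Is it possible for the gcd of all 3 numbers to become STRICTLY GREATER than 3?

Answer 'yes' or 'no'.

Current gcd = 3
gcd of all OTHER numbers (without N[0]=21): gcd([60, 48]) = 12
The new gcd after any change is gcd(12, new_value).
This can be at most 12.
Since 12 > old gcd 3, the gcd CAN increase (e.g., set N[0] = 12).

Answer: yes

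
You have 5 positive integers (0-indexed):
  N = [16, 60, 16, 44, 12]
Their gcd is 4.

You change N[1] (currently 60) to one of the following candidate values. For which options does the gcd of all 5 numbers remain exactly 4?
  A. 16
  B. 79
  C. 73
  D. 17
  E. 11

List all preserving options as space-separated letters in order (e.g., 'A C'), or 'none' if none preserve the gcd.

Answer: A

Derivation:
Old gcd = 4; gcd of others (without N[1]) = 4
New gcd for candidate v: gcd(4, v). Preserves old gcd iff gcd(4, v) = 4.
  Option A: v=16, gcd(4,16)=4 -> preserves
  Option B: v=79, gcd(4,79)=1 -> changes
  Option C: v=73, gcd(4,73)=1 -> changes
  Option D: v=17, gcd(4,17)=1 -> changes
  Option E: v=11, gcd(4,11)=1 -> changes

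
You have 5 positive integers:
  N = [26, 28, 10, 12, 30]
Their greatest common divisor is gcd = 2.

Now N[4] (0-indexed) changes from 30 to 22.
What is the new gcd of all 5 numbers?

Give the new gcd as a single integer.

Answer: 2

Derivation:
Numbers: [26, 28, 10, 12, 30], gcd = 2
Change: index 4, 30 -> 22
gcd of the OTHER numbers (without index 4): gcd([26, 28, 10, 12]) = 2
New gcd = gcd(g_others, new_val) = gcd(2, 22) = 2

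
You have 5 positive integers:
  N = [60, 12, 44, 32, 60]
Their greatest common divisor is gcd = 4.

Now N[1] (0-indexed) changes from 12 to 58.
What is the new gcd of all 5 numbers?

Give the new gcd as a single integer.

Numbers: [60, 12, 44, 32, 60], gcd = 4
Change: index 1, 12 -> 58
gcd of the OTHER numbers (without index 1): gcd([60, 44, 32, 60]) = 4
New gcd = gcd(g_others, new_val) = gcd(4, 58) = 2

Answer: 2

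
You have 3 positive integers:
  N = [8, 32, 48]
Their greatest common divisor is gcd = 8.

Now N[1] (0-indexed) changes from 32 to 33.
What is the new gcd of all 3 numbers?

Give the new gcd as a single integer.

Numbers: [8, 32, 48], gcd = 8
Change: index 1, 32 -> 33
gcd of the OTHER numbers (without index 1): gcd([8, 48]) = 8
New gcd = gcd(g_others, new_val) = gcd(8, 33) = 1

Answer: 1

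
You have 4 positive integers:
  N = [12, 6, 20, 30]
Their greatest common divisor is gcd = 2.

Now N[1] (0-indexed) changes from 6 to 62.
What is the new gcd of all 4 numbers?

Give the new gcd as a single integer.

Numbers: [12, 6, 20, 30], gcd = 2
Change: index 1, 6 -> 62
gcd of the OTHER numbers (without index 1): gcd([12, 20, 30]) = 2
New gcd = gcd(g_others, new_val) = gcd(2, 62) = 2

Answer: 2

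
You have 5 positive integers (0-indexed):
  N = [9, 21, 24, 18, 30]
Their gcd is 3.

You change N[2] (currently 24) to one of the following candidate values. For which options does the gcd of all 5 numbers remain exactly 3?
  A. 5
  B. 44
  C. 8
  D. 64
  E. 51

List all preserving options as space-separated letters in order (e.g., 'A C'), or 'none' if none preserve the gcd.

Answer: E

Derivation:
Old gcd = 3; gcd of others (without N[2]) = 3
New gcd for candidate v: gcd(3, v). Preserves old gcd iff gcd(3, v) = 3.
  Option A: v=5, gcd(3,5)=1 -> changes
  Option B: v=44, gcd(3,44)=1 -> changes
  Option C: v=8, gcd(3,8)=1 -> changes
  Option D: v=64, gcd(3,64)=1 -> changes
  Option E: v=51, gcd(3,51)=3 -> preserves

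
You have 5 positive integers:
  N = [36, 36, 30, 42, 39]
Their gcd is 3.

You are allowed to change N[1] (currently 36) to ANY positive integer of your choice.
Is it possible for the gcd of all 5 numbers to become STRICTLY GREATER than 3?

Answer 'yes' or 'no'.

Answer: no

Derivation:
Current gcd = 3
gcd of all OTHER numbers (without N[1]=36): gcd([36, 30, 42, 39]) = 3
The new gcd after any change is gcd(3, new_value).
This can be at most 3.
Since 3 = old gcd 3, the gcd can only stay the same or decrease.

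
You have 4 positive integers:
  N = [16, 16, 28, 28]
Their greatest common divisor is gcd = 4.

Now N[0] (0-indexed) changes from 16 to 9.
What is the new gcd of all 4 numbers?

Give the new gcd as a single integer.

Answer: 1

Derivation:
Numbers: [16, 16, 28, 28], gcd = 4
Change: index 0, 16 -> 9
gcd of the OTHER numbers (without index 0): gcd([16, 28, 28]) = 4
New gcd = gcd(g_others, new_val) = gcd(4, 9) = 1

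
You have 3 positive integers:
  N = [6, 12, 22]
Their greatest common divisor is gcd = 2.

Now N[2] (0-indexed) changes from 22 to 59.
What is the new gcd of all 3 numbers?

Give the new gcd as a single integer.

Numbers: [6, 12, 22], gcd = 2
Change: index 2, 22 -> 59
gcd of the OTHER numbers (without index 2): gcd([6, 12]) = 6
New gcd = gcd(g_others, new_val) = gcd(6, 59) = 1

Answer: 1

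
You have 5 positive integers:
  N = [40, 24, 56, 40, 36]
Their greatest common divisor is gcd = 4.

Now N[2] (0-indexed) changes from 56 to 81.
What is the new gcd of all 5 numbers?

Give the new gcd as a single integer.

Numbers: [40, 24, 56, 40, 36], gcd = 4
Change: index 2, 56 -> 81
gcd of the OTHER numbers (without index 2): gcd([40, 24, 40, 36]) = 4
New gcd = gcd(g_others, new_val) = gcd(4, 81) = 1

Answer: 1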